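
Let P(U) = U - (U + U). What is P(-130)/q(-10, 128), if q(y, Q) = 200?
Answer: 13/20 ≈ 0.65000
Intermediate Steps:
P(U) = -U (P(U) = U - 2*U = -U)
P(-130)/q(-10, 128) = -1*(-130)/200 = 130*(1/200) = 13/20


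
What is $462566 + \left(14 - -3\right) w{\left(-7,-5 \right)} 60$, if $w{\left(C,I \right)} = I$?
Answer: $457466$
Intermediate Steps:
$462566 + \left(14 - -3\right) w{\left(-7,-5 \right)} 60 = 462566 + \left(14 - -3\right) \left(-5\right) 60 = 462566 + \left(14 + 3\right) \left(-5\right) 60 = 462566 + 17 \left(-5\right) 60 = 462566 - 5100 = 457466$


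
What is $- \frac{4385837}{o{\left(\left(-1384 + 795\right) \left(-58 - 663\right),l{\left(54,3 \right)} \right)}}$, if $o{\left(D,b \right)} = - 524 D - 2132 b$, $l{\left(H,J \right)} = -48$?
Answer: $\frac{4385837}{222424220} \approx 0.019718$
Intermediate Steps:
$o{\left(D,b \right)} = - 2132 b - 524 D$
$- \frac{4385837}{o{\left(\left(-1384 + 795\right) \left(-58 - 663\right),l{\left(54,3 \right)} \right)}} = - \frac{4385837}{\left(-2132\right) \left(-48\right) - 524 \left(-1384 + 795\right) \left(-58 - 663\right)} = - \frac{4385837}{102336 - 524 \left(\left(-589\right) \left(-721\right)\right)} = - \frac{4385837}{102336 - 222526556} = - \frac{4385837}{-222424220} = \left(-4385837\right) \left(- \frac{1}{222424220}\right) = \frac{4385837}{222424220}$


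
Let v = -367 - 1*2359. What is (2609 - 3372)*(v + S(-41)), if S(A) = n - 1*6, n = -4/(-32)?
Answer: 16675365/8 ≈ 2.0844e+6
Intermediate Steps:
n = ⅛ (n = -4*(-1/32) = ⅛ ≈ 0.12500)
v = -2726 (v = -367 - 2359 = -2726)
S(A) = -47/8 (S(A) = ⅛ - 1*6 = ⅛ - 6 = -47/8)
(2609 - 3372)*(v + S(-41)) = (2609 - 3372)*(-2726 - 47/8) = -763*(-21855/8) = 16675365/8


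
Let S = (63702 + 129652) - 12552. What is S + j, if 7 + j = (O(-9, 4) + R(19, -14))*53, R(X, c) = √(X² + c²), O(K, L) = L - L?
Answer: 180795 + 53*√557 ≈ 1.8205e+5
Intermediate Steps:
O(K, L) = 0
S = 180802 (S = 193354 - 12552 = 180802)
j = -7 + 53*√557 (j = -7 + (0 + √(19² + (-14)²))*53 = -7 + (0 + √(361 + 196))*53 = -7 + (0 + √557)*53 = -7 + √557*53 = -7 + 53*√557 ≈ 1243.8)
S + j = 180802 + (-7 + 53*√557) = 180795 + 53*√557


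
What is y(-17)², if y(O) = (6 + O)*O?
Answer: 34969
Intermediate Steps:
y(O) = O*(6 + O)
y(-17)² = (-17*(6 - 17))² = (-17*(-11))² = 187² = 34969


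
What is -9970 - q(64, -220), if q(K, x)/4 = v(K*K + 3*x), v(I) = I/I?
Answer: -9974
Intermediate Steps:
v(I) = 1
q(K, x) = 4 (q(K, x) = 4*1 = 4)
-9970 - q(64, -220) = -9970 - 1*4 = -9970 - 4 = -9974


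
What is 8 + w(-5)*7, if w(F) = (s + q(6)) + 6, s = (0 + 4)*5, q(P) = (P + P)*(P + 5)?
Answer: 1114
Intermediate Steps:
q(P) = 2*P*(5 + P) (q(P) = (2*P)*(5 + P) = 2*P*(5 + P))
s = 20 (s = 4*5 = 20)
w(F) = 158 (w(F) = (20 + 2*6*(5 + 6)) + 6 = (20 + 2*6*11) + 6 = (20 + 132) + 6 = 152 + 6 = 158)
8 + w(-5)*7 = 8 + 158*7 = 8 + 1106 = 1114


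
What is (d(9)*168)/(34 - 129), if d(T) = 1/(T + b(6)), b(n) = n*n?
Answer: -56/1425 ≈ -0.039298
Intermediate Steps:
b(n) = n²
d(T) = 1/(36 + T) (d(T) = 1/(T + 6²) = 1/(T + 36) = 1/(36 + T))
(d(9)*168)/(34 - 129) = (168/(36 + 9))/(34 - 129) = (168/45)/(-95) = ((1/45)*168)*(-1/95) = (56/15)*(-1/95) = -56/1425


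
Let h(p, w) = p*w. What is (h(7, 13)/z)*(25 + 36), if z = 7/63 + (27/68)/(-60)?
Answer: 67944240/1279 ≈ 53123.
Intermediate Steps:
z = 1279/12240 (z = 7*(1/63) + (27*(1/68))*(-1/60) = ⅑ + (27/68)*(-1/60) = ⅑ - 9/1360 = 1279/12240 ≈ 0.10449)
(h(7, 13)/z)*(25 + 36) = ((7*13)/(1279/12240))*(25 + 36) = (91*(12240/1279))*61 = (1113840/1279)*61 = 67944240/1279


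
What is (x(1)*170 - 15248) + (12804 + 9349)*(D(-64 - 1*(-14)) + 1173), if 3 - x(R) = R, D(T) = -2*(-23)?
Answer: 26989599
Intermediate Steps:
D(T) = 46
x(R) = 3 - R
(x(1)*170 - 15248) + (12804 + 9349)*(D(-64 - 1*(-14)) + 1173) = ((3 - 1*1)*170 - 15248) + (12804 + 9349)*(46 + 1173) = ((3 - 1)*170 - 15248) + 22153*1219 = (2*170 - 15248) + 27004507 = (340 - 15248) + 27004507 = -14908 + 27004507 = 26989599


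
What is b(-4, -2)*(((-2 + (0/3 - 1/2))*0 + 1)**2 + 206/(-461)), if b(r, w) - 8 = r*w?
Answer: 4080/461 ≈ 8.8503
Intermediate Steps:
b(r, w) = 8 + r*w
b(-4, -2)*(((-2 + (0/3 - 1/2))*0 + 1)**2 + 206/(-461)) = (8 - 4*(-2))*(((-2 + (0/3 - 1/2))*0 + 1)**2 + 206/(-461)) = (8 + 8)*(((-2 + (0*(1/3) - 1*1/2))*0 + 1)**2 + 206*(-1/461)) = 16*(((-2 + (0 - 1/2))*0 + 1)**2 - 206/461) = 16*(((-2 - 1/2)*0 + 1)**2 - 206/461) = 16*((-5/2*0 + 1)**2 - 206/461) = 16*((0 + 1)**2 - 206/461) = 16*(1**2 - 206/461) = 16*(1 - 206/461) = 16*(255/461) = 4080/461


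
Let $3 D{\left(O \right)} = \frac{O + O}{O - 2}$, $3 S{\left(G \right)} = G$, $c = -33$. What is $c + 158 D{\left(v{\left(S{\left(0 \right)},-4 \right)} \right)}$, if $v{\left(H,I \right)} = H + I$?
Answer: $\frac{335}{9} \approx 37.222$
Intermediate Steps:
$S{\left(G \right)} = \frac{G}{3}$
$D{\left(O \right)} = \frac{2 O}{3 \left(-2 + O\right)}$ ($D{\left(O \right)} = \frac{\left(O + O\right) \frac{1}{O - 2}}{3} = \frac{2 O \frac{1}{-2 + O}}{3} = \frac{2 O}{3 \left(-2 + O\right)}$)
$c + 158 D{\left(v{\left(S{\left(0 \right)},-4 \right)} \right)} = -33 + 158 \frac{2 \left(\frac{1}{3} \cdot 0 - 4\right)}{3 \left(-2 + \left(\frac{1}{3} \cdot 0 - 4\right)\right)} = -33 + 158 \frac{2 \left(0 - 4\right)}{3 \left(-2 + \left(0 - 4\right)\right)} = -33 + 158 \cdot \frac{2}{3} \left(-4\right) \frac{1}{-2 - 4} = -33 + 158 \cdot \frac{2}{3} \left(-4\right) \frac{1}{-6} = -33 + 158 \cdot \frac{2}{3} \left(-4\right) \left(- \frac{1}{6}\right) = -33 + 158 \cdot \frac{4}{9} = -33 + \frac{632}{9} = \frac{335}{9}$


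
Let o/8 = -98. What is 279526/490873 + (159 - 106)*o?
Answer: -20396475370/490873 ≈ -41551.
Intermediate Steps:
o = -784 (o = 8*(-98) = -784)
279526/490873 + (159 - 106)*o = 279526/490873 + (159 - 106)*(-784) = 279526*(1/490873) + 53*(-784) = 279526/490873 - 41552 = -20396475370/490873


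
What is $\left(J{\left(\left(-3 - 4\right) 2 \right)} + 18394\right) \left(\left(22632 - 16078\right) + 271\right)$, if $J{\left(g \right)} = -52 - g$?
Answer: $125279700$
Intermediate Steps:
$\left(J{\left(\left(-3 - 4\right) 2 \right)} + 18394\right) \left(\left(22632 - 16078\right) + 271\right) = \left(\left(-52 - \left(-3 - 4\right) 2\right) + 18394\right) \left(\left(22632 - 16078\right) + 271\right) = \left(\left(-52 - \left(-7\right) 2\right) + 18394\right) \left(\left(22632 - 16078\right) + 271\right) = \left(\left(-52 - -14\right) + 18394\right) \left(6554 + 271\right) = \left(\left(-52 + 14\right) + 18394\right) 6825 = \left(-38 + 18394\right) 6825 = 18356 \cdot 6825 = 125279700$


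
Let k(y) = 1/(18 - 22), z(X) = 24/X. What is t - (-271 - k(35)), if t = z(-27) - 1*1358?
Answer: -39173/36 ≈ -1088.1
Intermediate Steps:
k(y) = -1/4 (k(y) = 1/(-4) = -1/4)
t = -12230/9 (t = 24/(-27) - 1*1358 = 24*(-1/27) - 1358 = -8/9 - 1358 = -12230/9 ≈ -1358.9)
t - (-271 - k(35)) = -12230/9 - (-271 - 1*(-1/4)) = -12230/9 - (-271 + 1/4) = -12230/9 - 1*(-1083/4) = -12230/9 + 1083/4 = -39173/36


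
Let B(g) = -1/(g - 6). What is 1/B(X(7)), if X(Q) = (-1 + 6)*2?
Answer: -4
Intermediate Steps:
X(Q) = 10 (X(Q) = 5*2 = 10)
B(g) = -1/(-6 + g)
1/B(X(7)) = 1/(-1/(-6 + 10)) = 1/(-1/4) = 1/(-1*¼) = 1/(-¼) = -4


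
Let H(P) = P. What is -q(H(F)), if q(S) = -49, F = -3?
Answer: 49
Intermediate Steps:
-q(H(F)) = -1*(-49) = 49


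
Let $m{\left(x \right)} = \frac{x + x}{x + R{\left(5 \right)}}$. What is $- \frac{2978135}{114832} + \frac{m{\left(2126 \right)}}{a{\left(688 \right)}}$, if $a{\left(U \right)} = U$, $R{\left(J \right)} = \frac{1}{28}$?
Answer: $- \frac{7622417666933}{293940867504} \approx -25.932$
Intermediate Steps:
$R{\left(J \right)} = \frac{1}{28}$
$m{\left(x \right)} = \frac{2 x}{\frac{1}{28} + x}$ ($m{\left(x \right)} = \frac{x + x}{x + \frac{1}{28}} = \frac{2 x}{\frac{1}{28} + x}$)
$- \frac{2978135}{114832} + \frac{m{\left(2126 \right)}}{a{\left(688 \right)}} = - \frac{2978135}{114832} + \frac{56 \cdot 2126 \frac{1}{1 + 28 \cdot 2126}}{688} = \left(-2978135\right) \frac{1}{114832} + 56 \cdot 2126 \frac{1}{1 + 59528} \cdot \frac{1}{688} = - \frac{2978135}{114832} + 56 \cdot 2126 \cdot \frac{1}{59529} \cdot \frac{1}{688} = - \frac{2978135}{114832} + \frac{119056}{59529} \cdot \frac{1}{688} = - \frac{2978135}{114832} + \frac{7441}{2559747} = - \frac{7622417666933}{293940867504}$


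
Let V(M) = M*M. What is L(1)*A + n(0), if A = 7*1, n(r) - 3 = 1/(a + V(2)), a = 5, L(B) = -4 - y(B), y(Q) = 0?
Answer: -224/9 ≈ -24.889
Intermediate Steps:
V(M) = M²
L(B) = -4 (L(B) = -4 - 1*0 = -4 + 0 = -4)
n(r) = 28/9 (n(r) = 3 + 1/(5 + 2²) = 3 + 1/(5 + 4) = 3 + 1/9 = 3 + ⅑ = 28/9)
A = 7
L(1)*A + n(0) = -4*7 + 28/9 = -28 + 28/9 = -224/9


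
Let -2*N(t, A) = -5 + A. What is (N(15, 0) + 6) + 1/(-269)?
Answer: 4571/538 ≈ 8.4963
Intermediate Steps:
N(t, A) = 5/2 - A/2 (N(t, A) = -(-5 + A)/2 = 5/2 - A/2)
(N(15, 0) + 6) + 1/(-269) = ((5/2 - ½*0) + 6) + 1/(-269) = ((5/2 + 0) + 6) - 1/269 = (5/2 + 6) - 1/269 = 17/2 - 1/269 = 4571/538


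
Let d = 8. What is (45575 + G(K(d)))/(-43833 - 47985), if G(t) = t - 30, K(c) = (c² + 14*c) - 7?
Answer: -7619/15303 ≈ -0.49788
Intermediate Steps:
K(c) = -7 + c² + 14*c
G(t) = -30 + t
(45575 + G(K(d)))/(-43833 - 47985) = (45575 + (-30 + (-7 + 8² + 14*8)))/(-43833 - 47985) = (45575 + (-30 + (-7 + 64 + 112)))/(-91818) = (45575 + (-30 + 169))*(-1/91818) = (45575 + 139)*(-1/91818) = 45714*(-1/91818) = -7619/15303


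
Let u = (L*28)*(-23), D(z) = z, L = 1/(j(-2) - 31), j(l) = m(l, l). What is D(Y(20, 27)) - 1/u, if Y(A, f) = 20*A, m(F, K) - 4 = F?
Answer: 257571/644 ≈ 399.96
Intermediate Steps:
m(F, K) = 4 + F
j(l) = 4 + l
L = -1/29 (L = 1/((4 - 2) - 31) = 1/(2 - 31) = 1/(-29) = -1/29 ≈ -0.034483)
u = 644/29 (u = -1/29*28*(-23) = -28/29*(-23) = 644/29 ≈ 22.207)
D(Y(20, 27)) - 1/u = 20*20 - 1/644/29 = 400 - 1*29/644 = 400 - 29/644 = 257571/644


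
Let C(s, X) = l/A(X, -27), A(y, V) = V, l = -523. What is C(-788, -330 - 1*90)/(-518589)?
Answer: -523/14001903 ≈ -3.7352e-5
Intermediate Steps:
C(s, X) = 523/27 (C(s, X) = -523/(-27) = -523*(-1/27) = 523/27)
C(-788, -330 - 1*90)/(-518589) = (523/27)/(-518589) = (523/27)*(-1/518589) = -523/14001903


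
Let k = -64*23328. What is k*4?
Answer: -5971968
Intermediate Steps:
k = -1492992
k*4 = -1492992*4 = -5971968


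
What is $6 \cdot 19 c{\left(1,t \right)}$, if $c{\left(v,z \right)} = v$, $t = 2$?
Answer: $114$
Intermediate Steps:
$6 \cdot 19 c{\left(1,t \right)} = 6 \cdot 19 \cdot 1 = 114 \cdot 1 = 114$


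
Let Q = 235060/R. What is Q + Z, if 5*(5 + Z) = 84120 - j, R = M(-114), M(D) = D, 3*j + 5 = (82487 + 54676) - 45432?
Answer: 2462971/285 ≈ 8642.0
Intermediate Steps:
j = 91726/3 (j = -5/3 + ((82487 + 54676) - 45432)/3 = -5/3 + (137163 - 45432)/3 = -5/3 + (⅓)*91731 = -5/3 + 30577 = 91726/3 ≈ 30575.)
R = -114
Q = -117530/57 (Q = 235060/(-114) = 235060*(-1/114) = -117530/57 ≈ -2061.9)
Z = 160559/15 (Z = -5 + (84120 - 1*91726/3)/5 = -5 + (84120 - 91726/3)/5 = -5 + (⅕)*(160634/3) = -5 + 160634/15 = 160559/15 ≈ 10704.)
Q + Z = -117530/57 + 160559/15 = 2462971/285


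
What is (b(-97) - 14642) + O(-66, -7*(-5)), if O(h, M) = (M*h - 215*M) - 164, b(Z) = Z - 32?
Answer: -24770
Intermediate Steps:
b(Z) = -32 + Z
O(h, M) = -164 - 215*M + M*h (O(h, M) = (-215*M + M*h) - 164 = -164 - 215*M + M*h)
(b(-97) - 14642) + O(-66, -7*(-5)) = ((-32 - 97) - 14642) + (-164 - (-1505)*(-5) - 7*(-5)*(-66)) = (-129 - 14642) + (-164 - 215*35 + 35*(-66)) = -14771 + (-164 - 7525 - 2310) = -14771 - 9999 = -24770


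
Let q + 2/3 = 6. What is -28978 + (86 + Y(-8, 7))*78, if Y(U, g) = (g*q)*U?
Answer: -45566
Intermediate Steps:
q = 16/3 (q = -2/3 + 6 = 16/3 ≈ 5.3333)
Y(U, g) = 16*U*g/3 (Y(U, g) = (g*(16/3))*U = (16*g/3)*U = 16*U*g/3)
-28978 + (86 + Y(-8, 7))*78 = -28978 + (86 + (16/3)*(-8)*7)*78 = -28978 + (86 - 896/3)*78 = -28978 - 638/3*78 = -28978 - 16588 = -45566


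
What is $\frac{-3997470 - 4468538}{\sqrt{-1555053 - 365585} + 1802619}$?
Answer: $- \frac{15260986874952}{3249437179799} + \frac{8466008 i \sqrt{1920638}}{3249437179799} \approx -4.6965 + 0.0036107 i$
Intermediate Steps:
$\frac{-3997470 - 4468538}{\sqrt{-1555053 - 365585} + 1802619} = - \frac{8466008}{\sqrt{-1920638} + 1802619} = - \frac{8466008}{i \sqrt{1920638} + 1802619} = - \frac{8466008}{1802619 + i \sqrt{1920638}}$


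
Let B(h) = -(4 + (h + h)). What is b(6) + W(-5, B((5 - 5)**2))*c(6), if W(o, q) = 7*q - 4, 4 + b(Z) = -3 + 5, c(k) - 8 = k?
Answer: -450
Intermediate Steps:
c(k) = 8 + k
b(Z) = -2 (b(Z) = -4 + (-3 + 5) = -4 + 2 = -2)
B(h) = -4 - 2*h (B(h) = -(4 + 2*h) = -4 - 2*h)
W(o, q) = -4 + 7*q
b(6) + W(-5, B((5 - 5)**2))*c(6) = -2 + (-4 + 7*(-4 - 2*(5 - 5)**2))*(8 + 6) = -2 + (-4 + 7*(-4 - 2*0**2))*14 = -2 + (-4 + 7*(-4 - 2*0))*14 = -2 + (-4 + 7*(-4 + 0))*14 = -2 + (-4 + 7*(-4))*14 = -2 + (-4 - 28)*14 = -2 - 32*14 = -2 - 448 = -450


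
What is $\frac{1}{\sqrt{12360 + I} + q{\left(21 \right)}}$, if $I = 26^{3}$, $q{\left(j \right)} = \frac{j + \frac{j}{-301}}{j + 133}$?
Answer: $- \frac{744975}{164089906678} + \frac{10962721 \sqrt{1871}}{82044953339} \approx 0.0057751$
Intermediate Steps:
$q{\left(j \right)} = \frac{300 j}{301 \left(133 + j\right)}$ ($q{\left(j \right)} = \frac{j + j \left(- \frac{1}{301}\right)}{133 + j} = \frac{j - \frac{j}{301}}{133 + j} = \frac{\frac{300}{301} j}{133 + j} = \frac{300 j}{301 \left(133 + j\right)}$)
$I = 17576$
$\frac{1}{\sqrt{12360 + I} + q{\left(21 \right)}} = \frac{1}{\sqrt{12360 + 17576} + \frac{300}{301} \cdot 21 \frac{1}{133 + 21}} = \frac{1}{\sqrt{29936} + \frac{300}{301} \cdot 21 \cdot \frac{1}{154}} = \frac{1}{4 \sqrt{1871} + \frac{300}{301} \cdot 21 \cdot \frac{1}{154}} = \frac{1}{4 \sqrt{1871} + \frac{450}{3311}} = \frac{1}{\frac{450}{3311} + 4 \sqrt{1871}}$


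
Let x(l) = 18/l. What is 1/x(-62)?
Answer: -31/9 ≈ -3.4444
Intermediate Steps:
1/x(-62) = 1/(18/(-62)) = 1/(18*(-1/62)) = 1/(-9/31) = -31/9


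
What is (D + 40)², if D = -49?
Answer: 81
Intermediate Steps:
(D + 40)² = (-49 + 40)² = (-9)² = 81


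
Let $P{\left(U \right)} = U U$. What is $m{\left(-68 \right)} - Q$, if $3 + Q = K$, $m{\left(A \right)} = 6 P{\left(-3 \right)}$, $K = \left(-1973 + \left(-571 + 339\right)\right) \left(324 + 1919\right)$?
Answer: $4945872$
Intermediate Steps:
$P{\left(U \right)} = U^{2}$
$K = -4945815$ ($K = \left(-1973 - 232\right) 2243 = \left(-2205\right) 2243 = -4945815$)
$m{\left(A \right)} = 54$ ($m{\left(A \right)} = 6 \left(-3\right)^{2} = 6 \cdot 9 = 54$)
$Q = -4945818$ ($Q = -3 - 4945815 = -4945818$)
$m{\left(-68 \right)} - Q = 54 - -4945818 = 54 + 4945818 = 4945872$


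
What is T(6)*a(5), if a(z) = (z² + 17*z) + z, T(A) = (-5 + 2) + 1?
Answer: -230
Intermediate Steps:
T(A) = -2 (T(A) = -3 + 1 = -2)
a(z) = z² + 18*z
T(6)*a(5) = -10*(18 + 5) = -10*23 = -2*115 = -230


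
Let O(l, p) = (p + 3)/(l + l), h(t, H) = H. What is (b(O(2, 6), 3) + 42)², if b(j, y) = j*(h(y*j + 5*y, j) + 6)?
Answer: 938961/256 ≈ 3667.8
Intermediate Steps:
O(l, p) = (3 + p)/(2*l) (O(l, p) = (3 + p)/((2*l)) = (3 + p)*(1/(2*l)) = (3 + p)/(2*l))
b(j, y) = j*(6 + j) (b(j, y) = j*(j + 6) = j*(6 + j))
(b(O(2, 6), 3) + 42)² = (((½)*(3 + 6)/2)*(6 + (½)*(3 + 6)/2) + 42)² = (((½)*(½)*9)*(6 + (½)*(½)*9) + 42)² = (9*(6 + 9/4)/4 + 42)² = ((9/4)*(33/4) + 42)² = (297/16 + 42)² = (969/16)² = 938961/256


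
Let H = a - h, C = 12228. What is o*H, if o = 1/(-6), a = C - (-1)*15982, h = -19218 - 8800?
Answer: -28114/3 ≈ -9371.3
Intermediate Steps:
h = -28018
a = 28210 (a = 12228 - (-1)*15982 = 12228 - 1*(-15982) = 12228 + 15982 = 28210)
H = 56228 (H = 28210 - 1*(-28018) = 28210 + 28018 = 56228)
o = -1/6 ≈ -0.16667
o*H = -1/6*56228 = -28114/3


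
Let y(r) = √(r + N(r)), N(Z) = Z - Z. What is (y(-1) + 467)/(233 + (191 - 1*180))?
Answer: 467/244 + I/244 ≈ 1.9139 + 0.0040984*I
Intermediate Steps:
N(Z) = 0
y(r) = √r (y(r) = √(r + 0) = √r)
(y(-1) + 467)/(233 + (191 - 1*180)) = (√(-1) + 467)/(233 + (191 - 1*180)) = (I + 467)/(233 + (191 - 180)) = (467 + I)/(233 + 11) = (467 + I)/244 = (467 + I)*(1/244) = 467/244 + I/244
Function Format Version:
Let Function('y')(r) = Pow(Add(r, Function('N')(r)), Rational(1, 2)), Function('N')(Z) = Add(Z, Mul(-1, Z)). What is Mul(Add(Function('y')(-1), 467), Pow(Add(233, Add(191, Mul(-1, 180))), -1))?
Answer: Add(Rational(467, 244), Mul(Rational(1, 244), I)) ≈ Add(1.9139, Mul(0.0040984, I))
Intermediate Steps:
Function('N')(Z) = 0
Function('y')(r) = Pow(r, Rational(1, 2)) (Function('y')(r) = Pow(Add(r, 0), Rational(1, 2)) = Pow(r, Rational(1, 2)))
Mul(Add(Function('y')(-1), 467), Pow(Add(233, Add(191, Mul(-1, 180))), -1)) = Mul(Add(Pow(-1, Rational(1, 2)), 467), Pow(Add(233, Add(191, Mul(-1, 180))), -1)) = Mul(Add(I, 467), Pow(Add(233, Add(191, -180)), -1)) = Mul(Add(467, I), Pow(Add(233, 11), -1)) = Mul(Add(467, I), Pow(244, -1)) = Mul(Add(467, I), Rational(1, 244)) = Add(Rational(467, 244), Mul(Rational(1, 244), I))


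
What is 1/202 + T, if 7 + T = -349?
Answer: -71911/202 ≈ -356.00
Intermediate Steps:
T = -356 (T = -7 - 349 = -356)
1/202 + T = 1/202 - 356 = -71911/202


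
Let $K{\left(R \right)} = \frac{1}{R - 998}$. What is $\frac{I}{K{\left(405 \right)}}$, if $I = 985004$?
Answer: $-584107372$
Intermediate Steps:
$K{\left(R \right)} = \frac{1}{-998 + R}$
$\frac{I}{K{\left(405 \right)}} = \frac{985004}{\frac{1}{-998 + 405}} = \frac{985004}{\frac{1}{-593}} = \frac{985004}{- \frac{1}{593}} = 985004 \left(-593\right) = -584107372$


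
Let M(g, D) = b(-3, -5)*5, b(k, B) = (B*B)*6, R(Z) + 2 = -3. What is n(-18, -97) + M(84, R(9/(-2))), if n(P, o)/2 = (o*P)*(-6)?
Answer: -20202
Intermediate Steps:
R(Z) = -5 (R(Z) = -2 - 3 = -5)
b(k, B) = 6*B**2 (b(k, B) = B**2*6 = 6*B**2)
n(P, o) = -12*P*o (n(P, o) = 2*((o*P)*(-6)) = 2*((P*o)*(-6)) = 2*(-6*P*o) = -12*P*o)
M(g, D) = 750 (M(g, D) = (6*(-5)**2)*5 = (6*25)*5 = 150*5 = 750)
n(-18, -97) + M(84, R(9/(-2))) = -12*(-18)*(-97) + 750 = -20952 + 750 = -20202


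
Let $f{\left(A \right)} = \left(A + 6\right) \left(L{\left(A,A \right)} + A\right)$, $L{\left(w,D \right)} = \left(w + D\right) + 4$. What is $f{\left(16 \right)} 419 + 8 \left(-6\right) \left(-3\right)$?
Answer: $479480$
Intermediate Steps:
$L{\left(w,D \right)} = 4 + D + w$ ($L{\left(w,D \right)} = \left(D + w\right) + 4 = 4 + D + w$)
$f{\left(A \right)} = \left(4 + 3 A\right) \left(6 + A\right)$ ($f{\left(A \right)} = \left(A + 6\right) \left(\left(4 + A + A\right) + A\right) = \left(6 + A\right) \left(\left(4 + 2 A\right) + A\right) = \left(6 + A\right) \left(4 + 3 A\right) = \left(4 + 3 A\right) \left(6 + A\right)$)
$f{\left(16 \right)} 419 + 8 \left(-6\right) \left(-3\right) = \left(24 + 3 \cdot 16^{2} + 22 \cdot 16\right) 419 + 8 \left(-6\right) \left(-3\right) = \left(24 + 3 \cdot 256 + 352\right) 419 - -144 = \left(24 + 768 + 352\right) 419 + 144 = 1144 \cdot 419 + 144 = 479336 + 144 = 479480$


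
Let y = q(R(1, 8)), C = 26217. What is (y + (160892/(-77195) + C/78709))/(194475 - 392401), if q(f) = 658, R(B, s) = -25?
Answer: -3987329518677/1202586748837130 ≈ -0.0033156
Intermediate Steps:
y = 658
(y + (160892/(-77195) + C/78709))/(194475 - 392401) = (658 + (160892/(-77195) + 26217/78709))/(194475 - 392401) = (658 + (160892*(-1/77195) + 26217*(1/78709)))/(-197926) = (658 + (-160892/77195 + 26217/78709))*(-1/197926) = (658 - 10639827113/6075941255)*(-1/197926) = (3987329518677/6075941255)*(-1/197926) = -3987329518677/1202586748837130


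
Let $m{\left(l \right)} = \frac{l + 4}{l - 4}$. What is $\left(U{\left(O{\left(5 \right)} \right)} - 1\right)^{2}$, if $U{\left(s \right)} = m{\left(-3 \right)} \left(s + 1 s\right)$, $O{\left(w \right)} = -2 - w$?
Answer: $1$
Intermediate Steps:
$m{\left(l \right)} = \frac{4 + l}{-4 + l}$
$U{\left(s \right)} = - \frac{2 s}{7}$ ($U{\left(s \right)} = \frac{4 - 3}{-4 - 3} \left(s + 1 s\right) = \frac{1}{-7} \cdot 1 \left(s + s\right) = \left(- \frac{1}{7}\right) 1 \cdot 2 s = - \frac{2 s}{7}$)
$\left(U{\left(O{\left(5 \right)} \right)} - 1\right)^{2} = \left(- \frac{2 \left(-2 - 5\right)}{7} - 1\right)^{2} = \left(\left(- \frac{2}{7}\right) \left(-7\right) - 1\right)^{2} = \left(2 - 1\right)^{2} = 1^{2} = 1$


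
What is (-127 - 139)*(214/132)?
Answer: -14231/33 ≈ -431.24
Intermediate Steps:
(-127 - 139)*(214/132) = -56924/132 = -266*107/66 = -14231/33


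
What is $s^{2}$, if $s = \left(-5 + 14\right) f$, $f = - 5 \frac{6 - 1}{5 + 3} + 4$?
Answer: $\frac{3969}{64} \approx 62.016$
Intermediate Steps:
$f = \frac{7}{8}$ ($f = - 5 \cdot \frac{5}{8} + 4 = - 5 \cdot 5 \cdot \frac{1}{8} + 4 = \left(-5\right) \frac{5}{8} + 4 = - \frac{25}{8} + 4 = \frac{7}{8} \approx 0.875$)
$s = \frac{63}{8}$ ($s = \left(-5 + 14\right) \frac{7}{8} = 9 \cdot \frac{7}{8} = \frac{63}{8} \approx 7.875$)
$s^{2} = \left(\frac{63}{8}\right)^{2} = \frac{3969}{64}$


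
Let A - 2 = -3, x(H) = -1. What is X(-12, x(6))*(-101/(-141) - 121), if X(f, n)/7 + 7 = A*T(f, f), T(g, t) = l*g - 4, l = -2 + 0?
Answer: 1068480/47 ≈ 22734.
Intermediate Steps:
l = -2
T(g, t) = -4 - 2*g (T(g, t) = -2*g - 4 = -4 - 2*g)
A = -1 (A = 2 - 3 = -1)
X(f, n) = -21 + 14*f (X(f, n) = -49 + 7*(-(-4 - 2*f)) = -49 + 7*(4 + 2*f) = -49 + (28 + 14*f) = -21 + 14*f)
X(-12, x(6))*(-101/(-141) - 121) = (-21 + 14*(-12))*(-101/(-141) - 121) = (-21 - 168)*(-101*(-1/141) - 121) = -189*(101/141 - 121) = -189*(-16960/141) = 1068480/47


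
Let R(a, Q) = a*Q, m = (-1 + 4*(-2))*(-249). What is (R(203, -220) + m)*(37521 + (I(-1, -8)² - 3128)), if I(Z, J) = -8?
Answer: -1461631483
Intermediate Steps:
m = 2241 (m = (-1 - 8)*(-249) = -9*(-249) = 2241)
R(a, Q) = Q*a
(R(203, -220) + m)*(37521 + (I(-1, -8)² - 3128)) = (-220*203 + 2241)*(37521 + ((-8)² - 3128)) = (-44660 + 2241)*(37521 + (64 - 3128)) = -42419*(37521 - 3064) = -42419*34457 = -1461631483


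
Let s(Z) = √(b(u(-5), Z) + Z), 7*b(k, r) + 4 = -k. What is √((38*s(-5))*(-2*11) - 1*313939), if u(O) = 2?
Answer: √(-15383011 - 5852*I*√287)/7 ≈ 1.8055 - 560.31*I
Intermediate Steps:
b(k, r) = -4/7 - k/7 (b(k, r) = -4/7 + (-k)/7 = -4/7 - k/7)
s(Z) = √(-6/7 + Z) (s(Z) = √((-4/7 - ⅐*2) + Z) = √((-4/7 - 2/7) + Z) = √(-6/7 + Z))
√((38*s(-5))*(-2*11) - 1*313939) = √((38*(√(-42 + 49*(-5))/7))*(-2*11) - 1*313939) = √((38*(√(-42 - 245)/7))*(-22) - 313939) = √((38*(√(-287)/7))*(-22) - 313939) = √((38*((I*√287)/7))*(-22) - 313939) = √((38*(I*√287/7))*(-22) - 313939) = √((38*I*√287/7)*(-22) - 313939) = √(-836*I*√287/7 - 313939) = √(-313939 - 836*I*√287/7)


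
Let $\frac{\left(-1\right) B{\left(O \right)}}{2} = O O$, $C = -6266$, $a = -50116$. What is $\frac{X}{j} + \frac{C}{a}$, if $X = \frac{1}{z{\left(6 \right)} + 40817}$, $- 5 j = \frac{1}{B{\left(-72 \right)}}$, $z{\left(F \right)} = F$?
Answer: $\frac{1426905179}{1022942734} \approx 1.3949$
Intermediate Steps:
$B{\left(O \right)} = - 2 O^{2}$ ($B{\left(O \right)} = - 2 O O = - 2 O^{2}$)
$j = \frac{1}{51840}$ ($j = - \frac{1}{5 \left(- 2 \left(-72\right)^{2}\right)} = - \frac{1}{5 \left(\left(-2\right) 5184\right)} = - \frac{1}{5 \left(-10368\right)} = \left(- \frac{1}{5}\right) \left(- \frac{1}{10368}\right) = \frac{1}{51840} \approx 1.929 \cdot 10^{-5}$)
$X = \frac{1}{40823}$ ($X = \frac{1}{6 + 40817} = \frac{1}{40823} \approx 2.4496 \cdot 10^{-5}$)
$\frac{X}{j} + \frac{C}{a} = \frac{\frac{1}{\frac{1}{51840}}}{40823} - \frac{6266}{-50116} = \frac{1}{40823} \cdot 51840 - - \frac{3133}{25058} = \frac{51840}{40823} + \frac{3133}{25058} = \frac{1426905179}{1022942734}$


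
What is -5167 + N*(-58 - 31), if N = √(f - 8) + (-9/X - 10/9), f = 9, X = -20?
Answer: -935489/180 ≈ -5197.2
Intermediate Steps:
N = 61/180 (N = √(9 - 8) + (-9/(-20) - 10/9) = √1 + (-9*(-1/20) - 10*⅑) = 1 + (9/20 - 10/9) = 1 - 119/180 = 61/180 ≈ 0.33889)
-5167 + N*(-58 - 31) = -5167 + 61*(-58 - 31)/180 = -5167 + (61/180)*(-89) = -5167 - 5429/180 = -935489/180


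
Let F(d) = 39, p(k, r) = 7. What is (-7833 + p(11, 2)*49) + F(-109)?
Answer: -7451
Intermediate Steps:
(-7833 + p(11, 2)*49) + F(-109) = (-7833 + 7*49) + 39 = (-7833 + 343) + 39 = -7490 + 39 = -7451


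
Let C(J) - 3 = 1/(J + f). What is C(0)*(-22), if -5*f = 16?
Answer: -473/8 ≈ -59.125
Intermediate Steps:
f = -16/5 (f = -⅕*16 = -16/5 ≈ -3.2000)
C(J) = 3 + 1/(-16/5 + J) (C(J) = 3 + 1/(J - 16/5) = 3 + 1/(-16/5 + J))
C(0)*(-22) = ((-43 + 15*0)/(-16 + 5*0))*(-22) = ((-43 + 0)/(-16 + 0))*(-22) = (-43/(-16))*(-22) = -1/16*(-43)*(-22) = (43/16)*(-22) = -473/8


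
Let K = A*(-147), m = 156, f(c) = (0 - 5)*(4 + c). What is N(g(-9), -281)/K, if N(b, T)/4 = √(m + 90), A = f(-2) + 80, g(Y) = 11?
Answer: -2*√246/5145 ≈ -0.0060969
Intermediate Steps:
f(c) = -20 - 5*c (f(c) = -5*(4 + c) = -20 - 5*c)
A = 70 (A = (-20 - 5*(-2)) + 80 = (-20 + 10) + 80 = -10 + 80 = 70)
K = -10290 (K = 70*(-147) = -10290)
N(b, T) = 4*√246 (N(b, T) = 4*√(156 + 90) = 4*√246)
N(g(-9), -281)/K = (4*√246)/(-10290) = (4*√246)*(-1/10290) = -2*√246/5145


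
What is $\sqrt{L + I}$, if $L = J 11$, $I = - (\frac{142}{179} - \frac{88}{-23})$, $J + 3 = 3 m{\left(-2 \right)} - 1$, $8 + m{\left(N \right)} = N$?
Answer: $\frac{2 i \sqrt{1604370198}}{4117} \approx 19.458 i$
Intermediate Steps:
$m{\left(N \right)} = -8 + N$
$J = -34$ ($J = -3 + \left(3 \left(-8 - 2\right) - 1\right) = -3 + \left(3 \left(-10\right) - 1\right) = -3 - 31 = -34$)
$I = - \frac{19018}{4117}$ ($I = - (142 \cdot \frac{1}{179} - - \frac{88}{23}) = - (\frac{142}{179} + \frac{88}{23}) = \left(-1\right) \frac{19018}{4117} = - \frac{19018}{4117} \approx -4.6194$)
$L = -374$ ($L = \left(-34\right) 11 = -374$)
$\sqrt{L + I} = \sqrt{-374 - \frac{19018}{4117}} = \sqrt{- \frac{1558776}{4117}} = \frac{2 i \sqrt{1604370198}}{4117}$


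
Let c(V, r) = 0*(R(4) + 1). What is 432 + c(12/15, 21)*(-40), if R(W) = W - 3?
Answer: 432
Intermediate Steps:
R(W) = -3 + W
c(V, r) = 0 (c(V, r) = 0*((-3 + 4) + 1) = 0*(1 + 1) = 0*2 = 0)
432 + c(12/15, 21)*(-40) = 432 + 0*(-40) = 432 + 0 = 432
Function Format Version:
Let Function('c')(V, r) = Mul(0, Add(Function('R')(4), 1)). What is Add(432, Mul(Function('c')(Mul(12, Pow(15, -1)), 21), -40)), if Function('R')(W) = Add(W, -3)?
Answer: 432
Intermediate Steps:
Function('R')(W) = Add(-3, W)
Function('c')(V, r) = 0 (Function('c')(V, r) = Mul(0, Add(Add(-3, 4), 1)) = Mul(0, Add(1, 1)) = Mul(0, 2) = 0)
Add(432, Mul(Function('c')(Mul(12, Pow(15, -1)), 21), -40)) = Add(432, Mul(0, -40)) = Add(432, 0) = 432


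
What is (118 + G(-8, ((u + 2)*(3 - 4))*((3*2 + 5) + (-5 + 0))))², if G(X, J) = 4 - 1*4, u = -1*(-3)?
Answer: 13924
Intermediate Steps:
u = 3
G(X, J) = 0 (G(X, J) = 4 - 4 = 0)
(118 + G(-8, ((u + 2)*(3 - 4))*((3*2 + 5) + (-5 + 0))))² = (118 + 0)² = 118² = 13924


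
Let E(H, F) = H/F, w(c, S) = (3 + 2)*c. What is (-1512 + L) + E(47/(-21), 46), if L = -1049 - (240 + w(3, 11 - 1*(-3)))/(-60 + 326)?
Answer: -23511541/9177 ≈ -2562.0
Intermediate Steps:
w(c, S) = 5*c
L = -279289/266 (L = -1049 - (240 + 5*3)/(-60 + 326) = -1049 - (240 + 15)/266 = -1049 - 255/266 = -279289/266 ≈ -1050.0)
(-1512 + L) + E(47/(-21), 46) = (-1512 - 279289/266) + (47/(-21))/46 = -681481/266 + (47*(-1/21))*(1/46) = -681481/266 - 47/21*1/46 = -681481/266 - 47/966 = -23511541/9177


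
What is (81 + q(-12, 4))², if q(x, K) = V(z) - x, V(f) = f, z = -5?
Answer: 7744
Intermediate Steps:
q(x, K) = -5 - x
(81 + q(-12, 4))² = (81 + (-5 - 1*(-12)))² = (81 + (-5 + 12))² = (81 + 7)² = 88² = 7744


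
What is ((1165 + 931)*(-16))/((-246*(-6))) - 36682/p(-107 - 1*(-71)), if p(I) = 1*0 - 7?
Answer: 13476970/2583 ≈ 5217.6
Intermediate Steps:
p(I) = -7 (p(I) = 0 - 7 = -7)
((1165 + 931)*(-16))/((-246*(-6))) - 36682/p(-107 - 1*(-71)) = ((1165 + 931)*(-16))/((-246*(-6))) - 36682/(-7) = (2096*(-16))/1476 - 36682*(-1/7) = -33536*1/1476 + 36682/7 = -8384/369 + 36682/7 = 13476970/2583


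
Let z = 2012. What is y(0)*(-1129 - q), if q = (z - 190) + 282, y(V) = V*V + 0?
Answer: 0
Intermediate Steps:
y(V) = V² (y(V) = V² + 0 = V²)
q = 2104 (q = (2012 - 190) + 282 = 1822 + 282 = 2104)
y(0)*(-1129 - q) = 0²*(-1129 - 1*2104) = 0*(-1129 - 2104) = 0*(-3233) = 0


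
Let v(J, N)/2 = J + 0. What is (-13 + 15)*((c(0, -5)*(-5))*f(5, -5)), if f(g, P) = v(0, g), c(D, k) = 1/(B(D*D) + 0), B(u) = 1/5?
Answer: 0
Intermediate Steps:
B(u) = 1/5
c(D, k) = 5 (c(D, k) = 1/(1/5 + 0) = 1/(1/5) = 5)
v(J, N) = 2*J (v(J, N) = 2*(J + 0) = 2*J)
f(g, P) = 0 (f(g, P) = 2*0 = 0)
(-13 + 15)*((c(0, -5)*(-5))*f(5, -5)) = (-13 + 15)*((5*(-5))*0) = 2*(-25*0) = 2*0 = 0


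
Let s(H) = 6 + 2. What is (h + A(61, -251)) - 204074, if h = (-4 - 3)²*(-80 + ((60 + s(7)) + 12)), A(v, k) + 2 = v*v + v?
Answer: -200294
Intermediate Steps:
s(H) = 8
A(v, k) = -2 + v + v² (A(v, k) = -2 + (v*v + v) = -2 + (v² + v) = -2 + (v + v²) = -2 + v + v²)
h = 0 (h = (-4 - 3)²*(-80 + ((60 + 8) + 12)) = (-7)²*(-80 + (68 + 12)) = 49*(-80 + 80) = 49*0 = 0)
(h + A(61, -251)) - 204074 = (0 + (-2 + 61 + 61²)) - 204074 = (0 + (-2 + 61 + 3721)) - 204074 = (0 + 3780) - 204074 = 3780 - 204074 = -200294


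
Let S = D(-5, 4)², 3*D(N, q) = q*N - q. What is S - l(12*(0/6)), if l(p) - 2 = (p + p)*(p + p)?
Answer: 62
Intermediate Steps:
l(p) = 2 + 4*p² (l(p) = 2 + (p + p)*(p + p) = 2 + (2*p)*(2*p) = 2 + 4*p²)
D(N, q) = -q/3 + N*q/3 (D(N, q) = (q*N - q)/3 = (N*q - q)/3 = (-q + N*q)/3 = -q/3 + N*q/3)
S = 64 (S = ((⅓)*4*(-1 - 5))² = ((⅓)*4*(-6))² = (-8)² = 64)
S - l(12*(0/6)) = 64 - (2 + 4*(12*(0/6))²) = 64 - (2 + 4*(12*(0*(⅙)))²) = 64 - (2 + 4*(12*0)²) = 64 - (2 + 4*0²) = 64 - (2 + 4*0) = 64 - (2 + 0) = 64 - 1*2 = 64 - 2 = 62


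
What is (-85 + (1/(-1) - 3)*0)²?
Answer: 7225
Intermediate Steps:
(-85 + (1/(-1) - 3)*0)² = (-85 + (-1 - 3)*0)² = (-85 - 4*0)² = (-85 + 0)² = (-85)² = 7225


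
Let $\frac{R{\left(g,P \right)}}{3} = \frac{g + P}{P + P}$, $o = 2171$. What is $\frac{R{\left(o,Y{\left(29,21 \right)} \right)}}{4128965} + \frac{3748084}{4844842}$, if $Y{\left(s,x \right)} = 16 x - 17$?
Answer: $\frac{493676883681101}{638133439248107} \approx 0.77363$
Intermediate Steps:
$Y{\left(s,x \right)} = -17 + 16 x$
$R{\left(g,P \right)} = \frac{3 \left(P + g\right)}{2 P}$ ($R{\left(g,P \right)} = 3 \frac{g + P}{P + P} = 3 \frac{P + g}{2 P} = \frac{3 \left(P + g\right)}{2 P}$)
$\frac{R{\left(o,Y{\left(29,21 \right)} \right)}}{4128965} + \frac{3748084}{4844842} = \frac{\frac{3}{2} \frac{1}{-17 + 16 \cdot 21} \left(\left(-17 + 16 \cdot 21\right) + 2171\right)}{4128965} + \frac{3748084}{4844842} = \frac{3 \left(\left(-17 + 336\right) + 2171\right)}{2 \left(-17 + 336\right)} \frac{1}{4128965} + 3748084 \cdot \frac{1}{4844842} = \frac{3 \left(319 + 2171\right)}{2 \cdot 319} \cdot \frac{1}{4128965} + \frac{1874042}{2422421} = \frac{3}{2} \cdot \frac{1}{319} \cdot 2490 \cdot \frac{1}{4128965} + \frac{1874042}{2422421} = \frac{3735}{319} \cdot \frac{1}{4128965} + \frac{1874042}{2422421} = \frac{747}{263427967} + \frac{1874042}{2422421} = \frac{493676883681101}{638133439248107}$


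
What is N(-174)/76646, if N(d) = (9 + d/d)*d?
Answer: -870/38323 ≈ -0.022702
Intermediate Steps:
N(d) = 10*d (N(d) = (9 + 1)*d = 10*d)
N(-174)/76646 = (10*(-174))/76646 = -1740*1/76646 = -870/38323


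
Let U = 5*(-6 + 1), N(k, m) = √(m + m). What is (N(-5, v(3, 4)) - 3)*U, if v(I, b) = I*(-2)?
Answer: 75 - 50*I*√3 ≈ 75.0 - 86.603*I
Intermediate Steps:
v(I, b) = -2*I
N(k, m) = √2*√m (N(k, m) = √(2*m) = √2*√m)
U = -25 (U = 5*(-5) = -25)
(N(-5, v(3, 4)) - 3)*U = (√2*√(-2*3) - 3)*(-25) = (√2*√(-6) - 3)*(-25) = (√2*(I*√6) - 3)*(-25) = (2*I*√3 - 3)*(-25) = (-3 + 2*I*√3)*(-25) = 75 - 50*I*√3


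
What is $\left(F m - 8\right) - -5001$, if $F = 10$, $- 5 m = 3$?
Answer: $4987$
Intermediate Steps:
$m = - \frac{3}{5}$ ($m = \left(- \frac{1}{5}\right) 3 = - \frac{3}{5} \approx -0.6$)
$\left(F m - 8\right) - -5001 = \left(10 \left(- \frac{3}{5}\right) - 8\right) - -5001 = \left(-6 - 8\right) + 5001 = -14 + 5001 = 4987$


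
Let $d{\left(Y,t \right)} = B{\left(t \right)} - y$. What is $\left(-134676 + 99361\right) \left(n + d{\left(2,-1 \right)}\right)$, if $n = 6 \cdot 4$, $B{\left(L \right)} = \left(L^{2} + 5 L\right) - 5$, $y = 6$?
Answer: $-317835$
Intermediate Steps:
$B{\left(L \right)} = -5 + L^{2} + 5 L$
$d{\left(Y,t \right)} = -11 + t^{2} + 5 t$ ($d{\left(Y,t \right)} = \left(-5 + t^{2} + 5 t\right) - 6 = -11 + t^{2} + 5 t$)
$n = 24$
$\left(-134676 + 99361\right) \left(n + d{\left(2,-1 \right)}\right) = \left(-134676 + 99361\right) \left(24 + \left(-11 + \left(-1\right)^{2} + 5 \left(-1\right)\right)\right) = - 35315 \left(24 - 15\right) = \left(-35315\right) 9 = -317835$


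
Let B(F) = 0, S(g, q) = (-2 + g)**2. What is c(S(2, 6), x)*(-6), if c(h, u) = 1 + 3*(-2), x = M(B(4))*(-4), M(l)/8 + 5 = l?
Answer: 30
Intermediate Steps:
M(l) = -40 + 8*l
x = 160 (x = (-40 + 8*0)*(-4) = (-40 + 0)*(-4) = -40*(-4) = 160)
c(h, u) = -5 (c(h, u) = 1 - 6 = -5)
c(S(2, 6), x)*(-6) = -5*(-6) = 30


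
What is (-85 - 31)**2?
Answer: 13456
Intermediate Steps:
(-85 - 31)**2 = (-116)**2 = 13456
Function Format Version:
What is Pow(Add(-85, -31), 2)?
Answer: 13456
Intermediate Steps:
Pow(Add(-85, -31), 2) = Pow(-116, 2) = 13456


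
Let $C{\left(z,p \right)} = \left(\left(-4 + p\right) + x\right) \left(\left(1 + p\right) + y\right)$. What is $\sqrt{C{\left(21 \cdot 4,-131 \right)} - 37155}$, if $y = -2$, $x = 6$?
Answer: $i \sqrt{20127} \approx 141.87 i$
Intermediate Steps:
$C{\left(z,p \right)} = \left(-1 + p\right) \left(2 + p\right)$ ($C{\left(z,p \right)} = \left(\left(-4 + p\right) + 6\right) \left(\left(1 + p\right) - 2\right) = \left(2 + p\right) \left(-1 + p\right) = \left(-1 + p\right) \left(2 + p\right)$)
$\sqrt{C{\left(21 \cdot 4,-131 \right)} - 37155} = \sqrt{\left(-2 - 131 + \left(-131\right)^{2}\right) - 37155} = \sqrt{\left(-2 - 131 + 17161\right) - 37155} = \sqrt{17028 - 37155} = \sqrt{-20127} = i \sqrt{20127}$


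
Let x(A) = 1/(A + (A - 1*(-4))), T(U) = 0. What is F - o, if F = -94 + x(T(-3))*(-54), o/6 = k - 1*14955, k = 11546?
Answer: 40693/2 ≈ 20347.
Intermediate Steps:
x(A) = 1/(4 + 2*A) (x(A) = 1/(A + (A + 4)) = 1/(A + (4 + A)) = 1/(4 + 2*A))
o = -20454 (o = 6*(11546 - 1*14955) = 6*(11546 - 14955) = 6*(-3409) = -20454)
F = -215/2 (F = -94 + (1/(2*(2 + 0)))*(-54) = -94 + ((½)/2)*(-54) = -94 + ((½)*(½))*(-54) = -94 + (¼)*(-54) = -94 - 27/2 = -215/2 ≈ -107.50)
F - o = -215/2 - 1*(-20454) = -215/2 + 20454 = 40693/2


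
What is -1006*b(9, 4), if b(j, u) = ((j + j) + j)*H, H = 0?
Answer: 0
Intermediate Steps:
b(j, u) = 0 (b(j, u) = ((j + j) + j)*0 = (2*j + j)*0 = (3*j)*0 = 0)
-1006*b(9, 4) = -1006*0 = 0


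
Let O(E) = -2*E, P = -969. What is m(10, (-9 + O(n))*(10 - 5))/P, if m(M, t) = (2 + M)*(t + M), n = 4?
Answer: 300/323 ≈ 0.92879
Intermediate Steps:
m(M, t) = (2 + M)*(M + t)
m(10, (-9 + O(n))*(10 - 5))/P = (10**2 + 2*10 + 2*((-9 - 2*4)*(10 - 5)) + 10*((-9 - 2*4)*(10 - 5)))/(-969) = (100 + 20 + 2*((-9 - 8)*5) + 10*((-9 - 8)*5))*(-1/969) = (100 + 20 + 2*(-17*5) + 10*(-17*5))*(-1/969) = (100 + 20 + 2*(-85) + 10*(-85))*(-1/969) = (100 + 20 - 170 - 850)*(-1/969) = -900*(-1/969) = 300/323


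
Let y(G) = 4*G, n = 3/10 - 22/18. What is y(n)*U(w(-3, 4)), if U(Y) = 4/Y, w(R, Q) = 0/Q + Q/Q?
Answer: -664/45 ≈ -14.756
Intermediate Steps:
w(R, Q) = 1 (w(R, Q) = 0 + 1 = 1)
n = -83/90 (n = 3*(⅒) - 22*1/18 = 3/10 - 11/9 = -83/90 ≈ -0.92222)
y(n)*U(w(-3, 4)) = (4*(-83/90))*(4/1) = -664/45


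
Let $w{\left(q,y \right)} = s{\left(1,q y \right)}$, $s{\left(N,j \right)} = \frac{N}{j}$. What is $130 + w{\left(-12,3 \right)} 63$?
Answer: $\frac{513}{4} \approx 128.25$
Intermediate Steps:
$w{\left(q,y \right)} = \frac{1}{q y}$ ($w{\left(q,y \right)} = 1 \frac{1}{q y} = \frac{1}{q y}$)
$130 + w{\left(-12,3 \right)} 63 = 130 + \frac{1}{\left(-12\right) 3} \cdot 63 = 130 + \left(- \frac{1}{12}\right) \frac{1}{3} \cdot 63 = 130 - \frac{7}{4} = \frac{513}{4}$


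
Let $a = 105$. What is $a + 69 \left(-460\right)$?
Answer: $-31635$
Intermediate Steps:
$a + 69 \left(-460\right) = 105 + 69 \left(-460\right) = 105 - 31740 = -31635$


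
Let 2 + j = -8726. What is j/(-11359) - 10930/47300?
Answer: 28868053/53728070 ≈ 0.53730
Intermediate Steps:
j = -8728 (j = -2 - 8726 = -8728)
j/(-11359) - 10930/47300 = -8728/(-11359) - 10930/47300 = -8728*(-1/11359) - 10930*1/47300 = 8728/11359 - 1093/4730 = 28868053/53728070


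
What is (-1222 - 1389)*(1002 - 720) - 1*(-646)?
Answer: -735656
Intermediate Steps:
(-1222 - 1389)*(1002 - 720) - 1*(-646) = -2611*282 + 646 = -736302 + 646 = -735656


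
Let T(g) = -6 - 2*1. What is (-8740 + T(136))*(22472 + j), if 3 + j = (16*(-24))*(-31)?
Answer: -300695004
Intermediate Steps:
T(g) = -8 (T(g) = -6 - 2 = -8)
j = 11901 (j = -3 + (16*(-24))*(-31) = -3 - 384*(-31) = -3 + 11904 = 11901)
(-8740 + T(136))*(22472 + j) = (-8740 - 8)*(22472 + 11901) = -8748*34373 = -300695004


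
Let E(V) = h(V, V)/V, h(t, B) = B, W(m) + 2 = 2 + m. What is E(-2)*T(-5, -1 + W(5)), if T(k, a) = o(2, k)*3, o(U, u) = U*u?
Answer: -30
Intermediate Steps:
W(m) = m (W(m) = -2 + (2 + m) = m)
E(V) = 1 (E(V) = V/V = 1)
T(k, a) = 6*k (T(k, a) = (2*k)*3 = 6*k)
E(-2)*T(-5, -1 + W(5)) = 1*(6*(-5)) = 1*(-30) = -30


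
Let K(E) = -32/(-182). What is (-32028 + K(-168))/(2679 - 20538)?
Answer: 2914532/1625169 ≈ 1.7934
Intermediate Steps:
K(E) = 16/91 (K(E) = -32*(-1/182) = 16/91)
(-32028 + K(-168))/(2679 - 20538) = (-32028 + 16/91)/(2679 - 20538) = -2914532/91/(-17859) = -2914532/91*(-1/17859) = 2914532/1625169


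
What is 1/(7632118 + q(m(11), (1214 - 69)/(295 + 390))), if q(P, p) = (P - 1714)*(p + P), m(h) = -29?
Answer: 137/1052125958 ≈ 1.3021e-7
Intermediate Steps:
q(P, p) = (-1714 + P)*(P + p)
1/(7632118 + q(m(11), (1214 - 69)/(295 + 390))) = 1/(7632118 + ((-29)² - 1714*(-29) - 1714*(1214 - 69)/(295 + 390) - 29*(1214 - 69)/(295 + 390))) = 1/(7632118 + (841 + 49706 - 1962530/685 - 33205/685)) = 1/(7632118 + (841 + 49706 - 1714*229/137 - 29*229/137)) = 1/(7632118 + (841 + 49706 - 392506/137 - 6641/137)) = 1/(7632118 + 6525792/137) = 1/(1052125958/137) = 137/1052125958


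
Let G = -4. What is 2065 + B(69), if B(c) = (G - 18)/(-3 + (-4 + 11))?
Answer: 4119/2 ≈ 2059.5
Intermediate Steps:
B(c) = -11/2 (B(c) = (-4 - 18)/(-3 + (-4 + 11)) = -22/(-3 + 7) = -22/4 = -22*¼ = -11/2)
2065 + B(69) = 2065 - 11/2 = 4119/2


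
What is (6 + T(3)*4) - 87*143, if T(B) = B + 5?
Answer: -12403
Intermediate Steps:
T(B) = 5 + B
(6 + T(3)*4) - 87*143 = (6 + (5 + 3)*4) - 87*143 = (6 + 8*4) - 12441 = (6 + 32) - 12441 = 38 - 12441 = -12403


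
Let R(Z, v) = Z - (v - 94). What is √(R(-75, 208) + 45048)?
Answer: √44859 ≈ 211.80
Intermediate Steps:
R(Z, v) = 94 + Z - v (R(Z, v) = Z - (-94 + v) = Z + (94 - v) = 94 + Z - v)
√(R(-75, 208) + 45048) = √((94 - 75 - 1*208) + 45048) = √((94 - 75 - 208) + 45048) = √(-189 + 45048) = √44859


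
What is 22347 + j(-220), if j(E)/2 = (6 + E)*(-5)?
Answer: 24487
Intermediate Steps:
j(E) = -60 - 10*E (j(E) = 2*((6 + E)*(-5)) = 2*(-30 - 5*E) = -60 - 10*E)
22347 + j(-220) = 22347 + (-60 - 10*(-220)) = 22347 + (-60 + 2200) = 22347 + 2140 = 24487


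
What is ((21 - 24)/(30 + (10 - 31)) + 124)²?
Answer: 137641/9 ≈ 15293.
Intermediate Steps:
((21 - 24)/(30 + (10 - 31)) + 124)² = (-3/(30 - 21) + 124)² = (-3/9 + 124)² = (-3*⅑ + 124)² = (-⅓ + 124)² = (371/3)² = 137641/9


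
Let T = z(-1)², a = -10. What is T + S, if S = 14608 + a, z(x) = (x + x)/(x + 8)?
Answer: 715306/49 ≈ 14598.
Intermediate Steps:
z(x) = 2*x/(8 + x) (z(x) = (2*x)/(8 + x) = 2*x/(8 + x))
S = 14598 (S = 14608 - 10 = 14598)
T = 4/49 (T = (2*(-1)/(8 - 1))² = (2*(-1)/7)² = (2*(-1)*(⅐))² = (-2/7)² = 4/49 ≈ 0.081633)
T + S = 4/49 + 14598 = 715306/49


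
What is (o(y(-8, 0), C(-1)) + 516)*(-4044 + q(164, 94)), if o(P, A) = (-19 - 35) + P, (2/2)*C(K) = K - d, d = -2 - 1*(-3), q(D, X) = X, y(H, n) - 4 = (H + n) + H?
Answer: -1777500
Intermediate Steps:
y(H, n) = 4 + n + 2*H (y(H, n) = 4 + ((H + n) + H) = 4 + (n + 2*H) = 4 + n + 2*H)
d = 1 (d = -2 + 3 = 1)
C(K) = -1 + K (C(K) = K - 1*1 = K - 1 = -1 + K)
o(P, A) = -54 + P
(o(y(-8, 0), C(-1)) + 516)*(-4044 + q(164, 94)) = ((-54 + (4 + 0 + 2*(-8))) + 516)*(-4044 + 94) = ((-54 + (4 + 0 - 16)) + 516)*(-3950) = ((-54 - 12) + 516)*(-3950) = (-66 + 516)*(-3950) = 450*(-3950) = -1777500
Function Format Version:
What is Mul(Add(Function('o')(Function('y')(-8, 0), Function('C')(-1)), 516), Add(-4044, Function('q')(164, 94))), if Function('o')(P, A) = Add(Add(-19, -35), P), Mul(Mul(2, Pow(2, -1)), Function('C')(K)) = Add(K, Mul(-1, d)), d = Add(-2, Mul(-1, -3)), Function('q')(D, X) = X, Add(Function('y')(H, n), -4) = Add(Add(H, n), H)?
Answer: -1777500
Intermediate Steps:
Function('y')(H, n) = Add(4, n, Mul(2, H)) (Function('y')(H, n) = Add(4, Add(Add(H, n), H)) = Add(4, Add(n, Mul(2, H))) = Add(4, n, Mul(2, H)))
d = 1 (d = Add(-2, 3) = 1)
Function('C')(K) = Add(-1, K) (Function('C')(K) = Add(K, Mul(-1, 1)) = Add(K, -1) = Add(-1, K))
Function('o')(P, A) = Add(-54, P)
Mul(Add(Function('o')(Function('y')(-8, 0), Function('C')(-1)), 516), Add(-4044, Function('q')(164, 94))) = Mul(Add(Add(-54, Add(4, 0, Mul(2, -8))), 516), Add(-4044, 94)) = Mul(Add(Add(-54, Add(4, 0, -16)), 516), -3950) = Mul(Add(Add(-54, -12), 516), -3950) = Mul(Add(-66, 516), -3950) = Mul(450, -3950) = -1777500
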